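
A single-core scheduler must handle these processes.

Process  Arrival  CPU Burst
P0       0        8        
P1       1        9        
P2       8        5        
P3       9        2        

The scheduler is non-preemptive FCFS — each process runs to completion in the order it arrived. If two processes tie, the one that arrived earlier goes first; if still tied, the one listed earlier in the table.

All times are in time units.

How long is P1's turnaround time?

Timeline: | P0 0-8 | P1 8-17 | P2 17-22 | P3 22-24 |
Completion: P0=8  P1=17  P2=22  P3=24
Turnaround (C−A): P0=8  P1=16  P2=14  P3=15
Turnaround(P1) = completion − arrival = 17 − 1 = 16

16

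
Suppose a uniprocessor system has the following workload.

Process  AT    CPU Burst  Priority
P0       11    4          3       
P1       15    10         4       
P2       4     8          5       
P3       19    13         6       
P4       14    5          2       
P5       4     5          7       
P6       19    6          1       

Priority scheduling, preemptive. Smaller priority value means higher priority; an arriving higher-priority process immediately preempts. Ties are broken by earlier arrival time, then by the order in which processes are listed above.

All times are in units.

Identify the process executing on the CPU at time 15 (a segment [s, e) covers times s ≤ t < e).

P4

Schedule: | idle 0-4 | P2 4-11 | P0 11-14 | P4 14-19 | P6 19-25 | P0 25-26 | P1 26-36 | P2 36-37 | P3 37-50 | P5 50-55 |
Completion: P0=26  P1=36  P2=37  P3=50  P4=19  P5=55  P6=25
Turnaround (C−A): P0=15  P1=21  P2=33  P3=31  P4=5  P5=51  P6=6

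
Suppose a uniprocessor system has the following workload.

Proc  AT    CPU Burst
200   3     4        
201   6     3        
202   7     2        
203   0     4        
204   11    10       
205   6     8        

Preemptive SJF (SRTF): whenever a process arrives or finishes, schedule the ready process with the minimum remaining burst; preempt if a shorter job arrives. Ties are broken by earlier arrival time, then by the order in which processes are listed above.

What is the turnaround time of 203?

Schedule: | 203 0-4 | 200 4-8 | 202 8-10 | 201 10-13 | 205 13-21 | 204 21-31 |
Completion: 200=8  201=13  202=10  203=4  204=31  205=21
Turnaround (C−A): 200=5  201=7  202=3  203=4  204=20  205=15
Turnaround(203) = completion − arrival = 4 − 0 = 4

4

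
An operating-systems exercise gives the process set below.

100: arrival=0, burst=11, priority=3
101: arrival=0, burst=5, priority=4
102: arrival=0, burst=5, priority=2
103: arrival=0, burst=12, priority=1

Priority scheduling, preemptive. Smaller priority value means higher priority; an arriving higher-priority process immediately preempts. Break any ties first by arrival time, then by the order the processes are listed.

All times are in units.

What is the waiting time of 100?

17

Gantt: | 103 0-12 | 102 12-17 | 100 17-28 | 101 28-33 |
Completion: 100=28  101=33  102=17  103=12
Waiting(100) = turnaround − burst = 28 − 11 = 17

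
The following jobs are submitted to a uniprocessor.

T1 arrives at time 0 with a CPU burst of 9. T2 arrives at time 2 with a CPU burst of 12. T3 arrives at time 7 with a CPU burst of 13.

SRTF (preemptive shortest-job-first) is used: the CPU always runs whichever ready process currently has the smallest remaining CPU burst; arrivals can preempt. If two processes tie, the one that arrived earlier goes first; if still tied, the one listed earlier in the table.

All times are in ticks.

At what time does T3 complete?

Schedule: | T1 0-9 | T2 9-21 | T3 21-34 |
Completion: T1=9  T2=21  T3=34

34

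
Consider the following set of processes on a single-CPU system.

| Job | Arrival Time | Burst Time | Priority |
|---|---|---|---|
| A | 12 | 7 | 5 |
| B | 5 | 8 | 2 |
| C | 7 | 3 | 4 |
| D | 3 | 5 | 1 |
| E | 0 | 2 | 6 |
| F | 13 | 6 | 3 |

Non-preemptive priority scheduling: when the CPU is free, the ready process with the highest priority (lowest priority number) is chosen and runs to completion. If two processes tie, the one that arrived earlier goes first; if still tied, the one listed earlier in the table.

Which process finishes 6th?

A

Schedule: | E 0-2 | idle 2-3 | D 3-8 | B 8-16 | F 16-22 | C 22-25 | A 25-32 |
Completion: A=32  B=16  C=25  D=8  E=2  F=22
Turnaround (C−A): A=20  B=11  C=18  D=5  E=2  F=9
Finish order: E → D → B → F → C → A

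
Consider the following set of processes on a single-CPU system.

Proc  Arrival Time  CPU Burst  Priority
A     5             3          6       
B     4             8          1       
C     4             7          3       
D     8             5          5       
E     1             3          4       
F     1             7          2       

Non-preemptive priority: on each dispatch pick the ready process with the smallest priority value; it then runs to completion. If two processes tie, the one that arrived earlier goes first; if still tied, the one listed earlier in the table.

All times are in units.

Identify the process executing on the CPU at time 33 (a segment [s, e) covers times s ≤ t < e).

Timeline: | idle 0-1 | F 1-8 | B 8-16 | C 16-23 | E 23-26 | D 26-31 | A 31-34 |
Completion: A=34  B=16  C=23  D=31  E=26  F=8

A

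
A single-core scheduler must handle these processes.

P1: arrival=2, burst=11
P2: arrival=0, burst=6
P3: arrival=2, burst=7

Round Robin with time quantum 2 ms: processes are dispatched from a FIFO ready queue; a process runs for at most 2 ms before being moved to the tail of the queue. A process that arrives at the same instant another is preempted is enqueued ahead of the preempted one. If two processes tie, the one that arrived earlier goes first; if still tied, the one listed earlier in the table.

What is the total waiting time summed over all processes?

31

Schedule: | P2 0-2 | P1 2-4 | P3 4-6 | P2 6-8 | P1 8-10 | P3 10-12 | P2 12-14 | P1 14-16 | P3 16-18 | P1 18-20 | P3 20-21 | P1 21-24 |
Completion: P1=24  P2=14  P3=21
Waiting = turnaround − burst: P1=11, P2=8, P3=12
Total waiting = 11 + 8 + 12 = 31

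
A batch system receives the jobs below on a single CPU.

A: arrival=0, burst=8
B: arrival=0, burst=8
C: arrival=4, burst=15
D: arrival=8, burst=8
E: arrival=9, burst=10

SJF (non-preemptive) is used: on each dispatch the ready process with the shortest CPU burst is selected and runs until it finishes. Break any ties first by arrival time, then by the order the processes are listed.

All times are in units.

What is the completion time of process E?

34

Gantt: | A 0-8 | B 8-16 | D 16-24 | E 24-34 | C 34-49 |
Completion: A=8  B=16  C=49  D=24  E=34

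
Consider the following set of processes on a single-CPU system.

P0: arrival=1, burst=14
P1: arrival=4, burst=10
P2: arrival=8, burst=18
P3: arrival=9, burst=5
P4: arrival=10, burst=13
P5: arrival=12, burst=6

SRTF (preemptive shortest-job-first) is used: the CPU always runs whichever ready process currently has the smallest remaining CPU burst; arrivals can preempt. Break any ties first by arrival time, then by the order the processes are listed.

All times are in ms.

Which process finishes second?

Schedule: | idle 0-1 | P0 1-4 | P1 4-14 | P3 14-19 | P5 19-25 | P0 25-36 | P4 36-49 | P2 49-67 |
Completion: P0=36  P1=14  P2=67  P3=19  P4=49  P5=25
Finish order: P1 → P3 → P5 → P0 → P4 → P2

P3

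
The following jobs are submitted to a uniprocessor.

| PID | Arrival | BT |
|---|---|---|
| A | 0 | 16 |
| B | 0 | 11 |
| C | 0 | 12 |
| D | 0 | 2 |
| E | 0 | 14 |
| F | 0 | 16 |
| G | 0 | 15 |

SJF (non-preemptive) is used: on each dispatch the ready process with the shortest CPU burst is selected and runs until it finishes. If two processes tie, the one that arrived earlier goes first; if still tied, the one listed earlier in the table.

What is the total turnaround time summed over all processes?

Timeline: | D 0-2 | B 2-13 | C 13-25 | E 25-39 | G 39-54 | A 54-70 | F 70-86 |
Completion: A=70  B=13  C=25  D=2  E=39  F=86  G=54
Turnaround (C−A): A=70  B=13  C=25  D=2  E=39  F=86  G=54
Turnaround = completion − arrival: A=70, B=13, C=25, D=2, E=39, F=86, G=54
Total turnaround = 70 + 13 + 25 + 2 + 39 + 86 + 54 = 289

289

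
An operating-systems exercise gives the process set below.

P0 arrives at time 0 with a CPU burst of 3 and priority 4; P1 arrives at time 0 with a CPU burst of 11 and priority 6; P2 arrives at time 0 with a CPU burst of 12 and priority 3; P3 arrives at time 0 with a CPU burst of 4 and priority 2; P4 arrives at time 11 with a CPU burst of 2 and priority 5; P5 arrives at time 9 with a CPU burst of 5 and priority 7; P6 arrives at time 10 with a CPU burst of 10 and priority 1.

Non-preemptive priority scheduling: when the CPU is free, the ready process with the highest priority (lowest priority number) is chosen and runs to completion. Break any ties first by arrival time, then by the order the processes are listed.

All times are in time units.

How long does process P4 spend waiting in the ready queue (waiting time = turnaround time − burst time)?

Schedule: | P3 0-4 | P2 4-16 | P6 16-26 | P0 26-29 | P4 29-31 | P1 31-42 | P5 42-47 |
Completion: P0=29  P1=42  P2=16  P3=4  P4=31  P5=47  P6=26
Waiting(P4) = turnaround − burst = 20 − 2 = 18

18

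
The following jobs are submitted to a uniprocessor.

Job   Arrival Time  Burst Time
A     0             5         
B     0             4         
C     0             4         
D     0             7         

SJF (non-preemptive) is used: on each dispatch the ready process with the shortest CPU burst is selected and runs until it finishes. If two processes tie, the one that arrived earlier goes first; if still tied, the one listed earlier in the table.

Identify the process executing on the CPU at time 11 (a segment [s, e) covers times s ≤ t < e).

Schedule: | B 0-4 | C 4-8 | A 8-13 | D 13-20 |
Completion: A=13  B=4  C=8  D=20

A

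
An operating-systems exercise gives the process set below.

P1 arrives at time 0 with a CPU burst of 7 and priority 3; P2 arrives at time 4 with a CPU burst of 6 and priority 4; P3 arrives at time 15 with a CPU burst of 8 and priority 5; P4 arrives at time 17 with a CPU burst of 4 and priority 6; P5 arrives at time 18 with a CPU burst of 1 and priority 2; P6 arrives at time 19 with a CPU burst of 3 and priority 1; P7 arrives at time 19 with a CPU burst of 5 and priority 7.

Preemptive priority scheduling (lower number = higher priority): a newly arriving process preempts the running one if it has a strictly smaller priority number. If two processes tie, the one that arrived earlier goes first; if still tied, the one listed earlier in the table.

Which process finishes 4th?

P6

Timeline: | P1 0-7 | P2 7-13 | idle 13-15 | P3 15-18 | P5 18-19 | P6 19-22 | P3 22-27 | P4 27-31 | P7 31-36 |
Completion: P1=7  P2=13  P3=27  P4=31  P5=19  P6=22  P7=36
Finish order: P1 → P2 → P5 → P6 → P3 → P4 → P7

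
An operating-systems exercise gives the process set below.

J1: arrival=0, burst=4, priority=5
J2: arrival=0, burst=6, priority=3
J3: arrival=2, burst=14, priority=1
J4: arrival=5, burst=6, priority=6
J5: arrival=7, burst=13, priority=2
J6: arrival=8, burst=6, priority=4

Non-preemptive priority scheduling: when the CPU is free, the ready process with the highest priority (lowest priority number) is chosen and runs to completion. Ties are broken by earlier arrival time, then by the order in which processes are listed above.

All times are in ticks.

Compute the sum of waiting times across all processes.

119

Schedule: | J2 0-6 | J3 6-20 | J5 20-33 | J6 33-39 | J1 39-43 | J4 43-49 |
Completion: J1=43  J2=6  J3=20  J4=49  J5=33  J6=39
Turnaround (C−A): J1=43  J2=6  J3=18  J4=44  J5=26  J6=31
Waiting = turnaround − burst: J1=39, J2=0, J3=4, J4=38, J5=13, J6=25
Total waiting = 39 + 0 + 4 + 38 + 13 + 25 = 119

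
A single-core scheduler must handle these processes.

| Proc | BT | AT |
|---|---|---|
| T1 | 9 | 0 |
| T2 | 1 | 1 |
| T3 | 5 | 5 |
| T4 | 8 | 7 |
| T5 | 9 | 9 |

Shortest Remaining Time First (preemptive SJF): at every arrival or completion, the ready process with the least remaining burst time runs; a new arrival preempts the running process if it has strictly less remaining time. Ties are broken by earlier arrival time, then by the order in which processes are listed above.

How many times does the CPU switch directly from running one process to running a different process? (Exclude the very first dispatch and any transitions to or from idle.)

Gantt: | T1 0-1 | T2 1-2 | T1 2-10 | T3 10-15 | T4 15-23 | T5 23-32 |
Completion: T1=10  T2=2  T3=15  T4=23  T5=32

5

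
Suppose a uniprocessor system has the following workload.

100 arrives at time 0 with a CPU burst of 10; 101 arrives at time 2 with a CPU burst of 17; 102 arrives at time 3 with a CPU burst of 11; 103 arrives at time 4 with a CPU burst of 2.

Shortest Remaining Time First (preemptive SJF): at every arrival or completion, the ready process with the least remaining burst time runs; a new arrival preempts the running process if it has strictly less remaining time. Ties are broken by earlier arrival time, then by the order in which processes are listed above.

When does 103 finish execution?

Schedule: | 100 0-4 | 103 4-6 | 100 6-12 | 102 12-23 | 101 23-40 |
Completion: 100=12  101=40  102=23  103=6

6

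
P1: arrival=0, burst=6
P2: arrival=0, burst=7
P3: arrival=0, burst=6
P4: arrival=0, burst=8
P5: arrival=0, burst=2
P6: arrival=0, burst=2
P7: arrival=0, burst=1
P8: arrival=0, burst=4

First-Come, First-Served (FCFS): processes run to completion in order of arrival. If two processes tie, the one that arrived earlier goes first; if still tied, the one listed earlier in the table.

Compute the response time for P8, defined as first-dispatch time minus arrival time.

Gantt: | P1 0-6 | P2 6-13 | P3 13-19 | P4 19-27 | P5 27-29 | P6 29-31 | P7 31-32 | P8 32-36 |
Completion: P1=6  P2=13  P3=19  P4=27  P5=29  P6=31  P7=32  P8=36
Response(P8) = first start − arrival = 32 − 0 = 32

32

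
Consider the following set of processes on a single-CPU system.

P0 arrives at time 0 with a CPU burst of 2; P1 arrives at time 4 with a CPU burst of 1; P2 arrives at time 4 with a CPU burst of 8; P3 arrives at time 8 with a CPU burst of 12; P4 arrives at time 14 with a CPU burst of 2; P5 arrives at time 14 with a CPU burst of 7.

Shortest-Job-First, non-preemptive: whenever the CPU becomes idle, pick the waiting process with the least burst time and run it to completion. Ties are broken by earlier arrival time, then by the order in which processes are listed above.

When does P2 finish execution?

13

Gantt: | P0 0-2 | idle 2-4 | P1 4-5 | P2 5-13 | P3 13-25 | P4 25-27 | P5 27-34 |
Completion: P0=2  P1=5  P2=13  P3=25  P4=27  P5=34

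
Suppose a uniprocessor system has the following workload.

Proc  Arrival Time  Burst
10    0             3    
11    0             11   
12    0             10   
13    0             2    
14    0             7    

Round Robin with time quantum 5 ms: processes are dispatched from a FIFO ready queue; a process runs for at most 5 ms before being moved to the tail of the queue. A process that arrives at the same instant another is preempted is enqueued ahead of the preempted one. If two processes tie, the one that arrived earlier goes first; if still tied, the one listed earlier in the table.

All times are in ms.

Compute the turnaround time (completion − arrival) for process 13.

Gantt: | 10 0-3 | 11 3-8 | 12 8-13 | 13 13-15 | 14 15-20 | 11 20-25 | 12 25-30 | 14 30-32 | 11 32-33 |
Completion: 10=3  11=33  12=30  13=15  14=32
Turnaround(13) = completion − arrival = 15 − 0 = 15

15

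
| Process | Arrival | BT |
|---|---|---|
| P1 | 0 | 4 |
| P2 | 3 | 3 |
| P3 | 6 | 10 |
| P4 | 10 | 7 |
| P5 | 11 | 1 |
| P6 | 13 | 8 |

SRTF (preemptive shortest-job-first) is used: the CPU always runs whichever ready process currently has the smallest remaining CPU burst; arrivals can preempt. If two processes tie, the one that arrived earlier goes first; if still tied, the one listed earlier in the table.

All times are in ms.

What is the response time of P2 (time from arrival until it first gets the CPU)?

1

Timeline: | P1 0-4 | P2 4-7 | P3 7-11 | P5 11-12 | P3 12-18 | P4 18-25 | P6 25-33 |
Completion: P1=4  P2=7  P3=18  P4=25  P5=12  P6=33
Turnaround (C−A): P1=4  P2=4  P3=12  P4=15  P5=1  P6=20
Response(P2) = first start − arrival = 4 − 3 = 1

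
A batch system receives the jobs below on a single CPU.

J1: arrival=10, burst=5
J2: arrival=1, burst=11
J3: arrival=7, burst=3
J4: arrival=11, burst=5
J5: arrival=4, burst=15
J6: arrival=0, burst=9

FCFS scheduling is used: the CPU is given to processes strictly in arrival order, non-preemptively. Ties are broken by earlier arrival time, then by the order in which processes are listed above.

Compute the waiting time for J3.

28

Timeline: | J6 0-9 | J2 9-20 | J5 20-35 | J3 35-38 | J1 38-43 | J4 43-48 |
Completion: J1=43  J2=20  J3=38  J4=48  J5=35  J6=9
Turnaround (C−A): J1=33  J2=19  J3=31  J4=37  J5=31  J6=9
Waiting(J3) = turnaround − burst = 31 − 3 = 28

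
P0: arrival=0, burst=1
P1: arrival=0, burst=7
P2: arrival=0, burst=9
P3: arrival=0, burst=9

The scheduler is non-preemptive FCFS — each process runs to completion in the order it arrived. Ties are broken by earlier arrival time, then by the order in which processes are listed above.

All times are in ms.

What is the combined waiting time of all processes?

Gantt: | P0 0-1 | P1 1-8 | P2 8-17 | P3 17-26 |
Completion: P0=1  P1=8  P2=17  P3=26
Waiting = turnaround − burst: P0=0, P1=1, P2=8, P3=17
Total waiting = 0 + 1 + 8 + 17 = 26

26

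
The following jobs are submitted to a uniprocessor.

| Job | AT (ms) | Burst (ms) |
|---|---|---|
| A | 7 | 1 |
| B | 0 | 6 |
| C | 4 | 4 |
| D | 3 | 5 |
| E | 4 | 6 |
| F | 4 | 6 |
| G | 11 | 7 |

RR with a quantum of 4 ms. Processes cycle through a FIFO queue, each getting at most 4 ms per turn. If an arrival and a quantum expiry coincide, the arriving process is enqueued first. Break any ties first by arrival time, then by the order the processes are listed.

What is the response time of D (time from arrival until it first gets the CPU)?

1

Gantt: | B 0-4 | D 4-8 | C 8-12 | E 12-16 | F 16-20 | B 20-22 | A 22-23 | D 23-24 | G 24-28 | E 28-30 | F 30-32 | G 32-35 |
Completion: A=23  B=22  C=12  D=24  E=30  F=32  G=35
Turnaround (C−A): A=16  B=22  C=8  D=21  E=26  F=28  G=24
Response(D) = first start − arrival = 4 − 3 = 1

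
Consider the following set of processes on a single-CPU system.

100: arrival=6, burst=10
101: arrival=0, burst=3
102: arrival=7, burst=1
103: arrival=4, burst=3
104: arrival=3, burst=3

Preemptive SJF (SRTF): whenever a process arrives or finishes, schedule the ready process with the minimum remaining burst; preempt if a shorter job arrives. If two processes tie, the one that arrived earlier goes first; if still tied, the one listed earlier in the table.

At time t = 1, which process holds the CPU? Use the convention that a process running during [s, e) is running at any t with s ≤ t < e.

101

Gantt: | 101 0-3 | 104 3-6 | 103 6-7 | 102 7-8 | 103 8-10 | 100 10-20 |
Completion: 100=20  101=3  102=8  103=10  104=6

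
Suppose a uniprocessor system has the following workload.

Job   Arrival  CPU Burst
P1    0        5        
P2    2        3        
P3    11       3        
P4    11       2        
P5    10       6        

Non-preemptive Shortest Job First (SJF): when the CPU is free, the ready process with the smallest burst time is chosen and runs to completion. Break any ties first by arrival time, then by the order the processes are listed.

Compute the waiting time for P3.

Timeline: | P1 0-5 | P2 5-8 | idle 8-10 | P5 10-16 | P4 16-18 | P3 18-21 |
Completion: P1=5  P2=8  P3=21  P4=18  P5=16
Turnaround (C−A): P1=5  P2=6  P3=10  P4=7  P5=6
Waiting(P3) = turnaround − burst = 10 − 3 = 7

7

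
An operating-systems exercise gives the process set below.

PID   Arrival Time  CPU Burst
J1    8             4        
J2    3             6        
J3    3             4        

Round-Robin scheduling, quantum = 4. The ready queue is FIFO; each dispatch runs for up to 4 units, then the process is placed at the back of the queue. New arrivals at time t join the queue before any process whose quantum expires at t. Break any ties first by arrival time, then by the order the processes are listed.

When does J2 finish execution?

Gantt: | idle 0-3 | J2 3-7 | J3 7-11 | J2 11-13 | J1 13-17 |
Completion: J1=17  J2=13  J3=11
Turnaround (C−A): J1=9  J2=10  J3=8

13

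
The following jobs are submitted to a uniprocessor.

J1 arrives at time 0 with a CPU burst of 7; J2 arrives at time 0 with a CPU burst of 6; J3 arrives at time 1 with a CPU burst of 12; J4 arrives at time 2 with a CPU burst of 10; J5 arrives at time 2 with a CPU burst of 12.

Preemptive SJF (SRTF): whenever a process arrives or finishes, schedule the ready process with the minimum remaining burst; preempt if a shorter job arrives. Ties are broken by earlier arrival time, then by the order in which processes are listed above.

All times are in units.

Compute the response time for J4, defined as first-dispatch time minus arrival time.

Schedule: | J2 0-6 | J1 6-13 | J4 13-23 | J3 23-35 | J5 35-47 |
Completion: J1=13  J2=6  J3=35  J4=23  J5=47
Response(J4) = first start − arrival = 13 − 2 = 11

11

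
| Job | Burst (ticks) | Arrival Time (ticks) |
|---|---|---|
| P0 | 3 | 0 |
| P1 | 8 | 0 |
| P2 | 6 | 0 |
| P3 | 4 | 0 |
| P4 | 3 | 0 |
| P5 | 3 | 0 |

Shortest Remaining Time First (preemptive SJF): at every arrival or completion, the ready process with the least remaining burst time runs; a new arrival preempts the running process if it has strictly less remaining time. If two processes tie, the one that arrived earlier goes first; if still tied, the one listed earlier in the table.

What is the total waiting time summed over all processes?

Schedule: | P0 0-3 | P4 3-6 | P5 6-9 | P3 9-13 | P2 13-19 | P1 19-27 |
Completion: P0=3  P1=27  P2=19  P3=13  P4=6  P5=9
Turnaround (C−A): P0=3  P1=27  P2=19  P3=13  P4=6  P5=9
Waiting = turnaround − burst: P0=0, P1=19, P2=13, P3=9, P4=3, P5=6
Total waiting = 0 + 19 + 13 + 9 + 3 + 6 = 50

50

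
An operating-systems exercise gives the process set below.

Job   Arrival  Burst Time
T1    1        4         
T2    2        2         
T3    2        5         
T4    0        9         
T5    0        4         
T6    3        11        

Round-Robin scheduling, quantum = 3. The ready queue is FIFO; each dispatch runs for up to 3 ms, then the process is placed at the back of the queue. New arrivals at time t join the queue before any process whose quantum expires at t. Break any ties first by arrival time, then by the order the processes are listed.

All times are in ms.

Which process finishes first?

Gantt: | T4 0-3 | T5 3-6 | T1 6-9 | T2 9-11 | T3 11-14 | T6 14-17 | T4 17-20 | T5 20-21 | T1 21-22 | T3 22-24 | T6 24-27 | T4 27-30 | T6 30-35 |
Completion: T1=22  T2=11  T3=24  T4=30  T5=21  T6=35
Finish order: T2 → T5 → T1 → T3 → T4 → T6

T2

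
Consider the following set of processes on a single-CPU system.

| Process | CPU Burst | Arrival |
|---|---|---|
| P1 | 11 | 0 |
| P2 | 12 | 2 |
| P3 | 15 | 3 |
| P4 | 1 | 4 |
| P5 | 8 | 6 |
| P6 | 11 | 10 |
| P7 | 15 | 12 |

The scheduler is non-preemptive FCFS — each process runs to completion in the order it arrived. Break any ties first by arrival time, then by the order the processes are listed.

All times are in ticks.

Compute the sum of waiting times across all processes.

179

Schedule: | P1 0-11 | P2 11-23 | P3 23-38 | P4 38-39 | P5 39-47 | P6 47-58 | P7 58-73 |
Completion: P1=11  P2=23  P3=38  P4=39  P5=47  P6=58  P7=73
Turnaround (C−A): P1=11  P2=21  P3=35  P4=35  P5=41  P6=48  P7=61
Waiting = turnaround − burst: P1=0, P2=9, P3=20, P4=34, P5=33, P6=37, P7=46
Total waiting = 0 + 9 + 20 + 34 + 33 + 37 + 46 = 179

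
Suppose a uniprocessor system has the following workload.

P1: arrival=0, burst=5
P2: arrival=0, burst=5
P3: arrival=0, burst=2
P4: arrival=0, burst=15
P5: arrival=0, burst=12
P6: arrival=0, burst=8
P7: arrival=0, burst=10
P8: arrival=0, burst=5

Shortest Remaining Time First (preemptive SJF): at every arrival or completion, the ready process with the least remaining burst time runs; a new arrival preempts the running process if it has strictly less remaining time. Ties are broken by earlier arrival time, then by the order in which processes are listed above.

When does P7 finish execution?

Schedule: | P3 0-2 | P1 2-7 | P2 7-12 | P8 12-17 | P6 17-25 | P7 25-35 | P5 35-47 | P4 47-62 |
Completion: P1=7  P2=12  P3=2  P4=62  P5=47  P6=25  P7=35  P8=17
Turnaround (C−A): P1=7  P2=12  P3=2  P4=62  P5=47  P6=25  P7=35  P8=17

35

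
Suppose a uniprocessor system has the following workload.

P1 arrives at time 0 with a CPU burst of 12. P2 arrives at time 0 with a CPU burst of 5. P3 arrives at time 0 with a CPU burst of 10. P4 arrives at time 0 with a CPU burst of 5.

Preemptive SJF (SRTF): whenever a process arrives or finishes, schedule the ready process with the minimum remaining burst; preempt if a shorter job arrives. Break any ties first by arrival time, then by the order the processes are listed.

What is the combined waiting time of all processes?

35

Timeline: | P2 0-5 | P4 5-10 | P3 10-20 | P1 20-32 |
Completion: P1=32  P2=5  P3=20  P4=10
Waiting = turnaround − burst: P1=20, P2=0, P3=10, P4=5
Total waiting = 20 + 0 + 10 + 5 = 35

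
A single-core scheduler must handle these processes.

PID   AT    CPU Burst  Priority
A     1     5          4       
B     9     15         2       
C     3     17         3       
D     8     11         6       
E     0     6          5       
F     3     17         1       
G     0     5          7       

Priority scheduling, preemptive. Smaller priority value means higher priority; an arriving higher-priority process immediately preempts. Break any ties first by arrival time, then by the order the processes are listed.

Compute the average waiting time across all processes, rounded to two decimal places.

Timeline: | E 0-1 | A 1-3 | F 3-20 | B 20-35 | C 35-52 | A 52-55 | E 55-60 | D 60-71 | G 71-76 |
Completion: A=55  B=35  C=52  D=71  E=60  F=20  G=76
Waiting times: A=49, B=11, C=32, D=52, E=54, F=0, G=71
Average waiting = (49+11+32+52+54+0+71) / 7 = 269/7 = 38.43

38.43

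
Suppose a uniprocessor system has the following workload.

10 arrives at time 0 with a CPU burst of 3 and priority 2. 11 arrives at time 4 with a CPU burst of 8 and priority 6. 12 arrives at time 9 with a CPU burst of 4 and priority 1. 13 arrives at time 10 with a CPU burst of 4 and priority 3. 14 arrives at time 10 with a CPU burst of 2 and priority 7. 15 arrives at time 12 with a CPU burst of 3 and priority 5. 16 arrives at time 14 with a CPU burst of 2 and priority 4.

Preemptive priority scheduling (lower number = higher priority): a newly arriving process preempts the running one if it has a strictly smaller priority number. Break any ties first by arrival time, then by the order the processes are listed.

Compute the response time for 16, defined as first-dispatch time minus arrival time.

3

Gantt: | 10 0-3 | idle 3-4 | 11 4-9 | 12 9-13 | 13 13-17 | 16 17-19 | 15 19-22 | 11 22-25 | 14 25-27 |
Completion: 10=3  11=25  12=13  13=17  14=27  15=22  16=19
Response(16) = first start − arrival = 17 − 14 = 3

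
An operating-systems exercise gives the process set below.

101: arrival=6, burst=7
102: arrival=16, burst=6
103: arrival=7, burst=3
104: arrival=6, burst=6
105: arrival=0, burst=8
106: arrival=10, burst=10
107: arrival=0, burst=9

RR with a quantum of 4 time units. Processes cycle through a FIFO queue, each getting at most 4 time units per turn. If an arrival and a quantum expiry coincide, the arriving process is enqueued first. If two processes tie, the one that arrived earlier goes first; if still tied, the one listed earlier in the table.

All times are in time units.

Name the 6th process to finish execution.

Schedule: | 105 0-4 | 107 4-8 | 105 8-12 | 101 12-16 | 104 16-20 | 103 20-23 | 107 23-27 | 106 27-31 | 102 31-35 | 101 35-38 | 104 38-40 | 107 40-41 | 106 41-45 | 102 45-47 | 106 47-49 |
Completion: 101=38  102=47  103=23  104=40  105=12  106=49  107=41
Turnaround (C−A): 101=32  102=31  103=16  104=34  105=12  106=39  107=41
Finish order: 105 → 103 → 101 → 104 → 107 → 102 → 106

102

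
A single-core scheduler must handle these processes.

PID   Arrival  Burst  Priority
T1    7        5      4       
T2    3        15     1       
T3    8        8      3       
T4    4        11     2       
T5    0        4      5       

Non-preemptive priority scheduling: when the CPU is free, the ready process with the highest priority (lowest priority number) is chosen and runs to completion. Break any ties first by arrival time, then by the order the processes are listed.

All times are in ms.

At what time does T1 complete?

43

Timeline: | T5 0-4 | T2 4-19 | T4 19-30 | T3 30-38 | T1 38-43 |
Completion: T1=43  T2=19  T3=38  T4=30  T5=4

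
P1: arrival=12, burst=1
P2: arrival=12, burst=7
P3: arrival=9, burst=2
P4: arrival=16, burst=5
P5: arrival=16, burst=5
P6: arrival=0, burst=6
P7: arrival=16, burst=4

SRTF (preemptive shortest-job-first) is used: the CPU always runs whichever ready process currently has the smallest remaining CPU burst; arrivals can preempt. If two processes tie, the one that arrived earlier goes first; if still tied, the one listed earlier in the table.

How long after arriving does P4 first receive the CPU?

Gantt: | P6 0-6 | idle 6-9 | P3 9-11 | idle 11-12 | P1 12-13 | P2 13-20 | P7 20-24 | P4 24-29 | P5 29-34 |
Completion: P1=13  P2=20  P3=11  P4=29  P5=34  P6=6  P7=24
Turnaround (C−A): P1=1  P2=8  P3=2  P4=13  P5=18  P6=6  P7=8
Response(P4) = first start − arrival = 24 − 16 = 8

8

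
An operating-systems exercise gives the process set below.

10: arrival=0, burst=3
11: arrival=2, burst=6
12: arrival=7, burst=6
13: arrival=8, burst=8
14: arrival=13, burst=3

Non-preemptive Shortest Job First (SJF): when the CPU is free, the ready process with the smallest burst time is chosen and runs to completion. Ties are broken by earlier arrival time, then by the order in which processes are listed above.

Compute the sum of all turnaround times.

41

Gantt: | 10 0-3 | 11 3-9 | 12 9-15 | 14 15-18 | 13 18-26 |
Completion: 10=3  11=9  12=15  13=26  14=18
Turnaround = completion − arrival: 10=3, 11=7, 12=8, 13=18, 14=5
Total turnaround = 3 + 7 + 8 + 18 + 5 = 41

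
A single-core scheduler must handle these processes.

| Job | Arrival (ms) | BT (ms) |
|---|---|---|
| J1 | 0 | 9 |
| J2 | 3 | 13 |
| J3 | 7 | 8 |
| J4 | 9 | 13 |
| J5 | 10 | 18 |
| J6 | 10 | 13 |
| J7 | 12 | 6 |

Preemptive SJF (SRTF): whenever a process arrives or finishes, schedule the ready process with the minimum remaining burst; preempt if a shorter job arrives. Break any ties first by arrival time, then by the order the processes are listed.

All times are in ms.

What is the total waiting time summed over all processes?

145

Gantt: | J1 0-9 | J3 9-17 | J7 17-23 | J2 23-36 | J4 36-49 | J6 49-62 | J5 62-80 |
Completion: J1=9  J2=36  J3=17  J4=49  J5=80  J6=62  J7=23
Turnaround (C−A): J1=9  J2=33  J3=10  J4=40  J5=70  J6=52  J7=11
Waiting = turnaround − burst: J1=0, J2=20, J3=2, J4=27, J5=52, J6=39, J7=5
Total waiting = 0 + 20 + 2 + 27 + 52 + 39 + 5 = 145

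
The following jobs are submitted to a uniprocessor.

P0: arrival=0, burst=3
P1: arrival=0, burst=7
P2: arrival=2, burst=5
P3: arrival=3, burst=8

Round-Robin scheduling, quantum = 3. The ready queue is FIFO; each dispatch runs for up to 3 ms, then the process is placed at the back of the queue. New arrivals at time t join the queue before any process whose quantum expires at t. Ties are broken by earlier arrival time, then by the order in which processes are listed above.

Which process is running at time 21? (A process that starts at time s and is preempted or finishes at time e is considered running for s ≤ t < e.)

P3

Gantt: | P0 0-3 | P1 3-6 | P2 6-9 | P3 9-12 | P1 12-15 | P2 15-17 | P3 17-20 | P1 20-21 | P3 21-23 |
Completion: P0=3  P1=21  P2=17  P3=23
Turnaround (C−A): P0=3  P1=21  P2=15  P3=20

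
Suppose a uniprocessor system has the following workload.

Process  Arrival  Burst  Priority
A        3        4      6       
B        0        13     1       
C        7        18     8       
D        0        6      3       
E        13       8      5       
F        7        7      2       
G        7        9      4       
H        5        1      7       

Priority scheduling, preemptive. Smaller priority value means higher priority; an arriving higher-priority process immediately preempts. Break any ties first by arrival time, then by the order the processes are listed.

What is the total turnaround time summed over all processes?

256

Timeline: | B 0-13 | F 13-20 | D 20-26 | G 26-35 | E 35-43 | A 43-47 | H 47-48 | C 48-66 |
Completion: A=47  B=13  C=66  D=26  E=43  F=20  G=35  H=48
Turnaround (C−A): A=44  B=13  C=59  D=26  E=30  F=13  G=28  H=43
Turnaround = completion − arrival: A=44, B=13, C=59, D=26, E=30, F=13, G=28, H=43
Total turnaround = 44 + 13 + 59 + 26 + 30 + 13 + 28 + 43 = 256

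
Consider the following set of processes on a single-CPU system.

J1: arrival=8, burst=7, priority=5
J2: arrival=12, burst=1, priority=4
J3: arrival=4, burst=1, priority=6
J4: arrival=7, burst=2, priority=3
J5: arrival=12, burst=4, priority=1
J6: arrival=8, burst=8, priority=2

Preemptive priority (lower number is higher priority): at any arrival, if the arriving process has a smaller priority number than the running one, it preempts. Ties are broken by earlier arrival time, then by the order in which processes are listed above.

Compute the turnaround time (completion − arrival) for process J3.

1

Schedule: | idle 0-4 | J3 4-5 | idle 5-7 | J4 7-8 | J6 8-12 | J5 12-16 | J6 16-20 | J4 20-21 | J2 21-22 | J1 22-29 |
Completion: J1=29  J2=22  J3=5  J4=21  J5=16  J6=20
Turnaround (C−A): J1=21  J2=10  J3=1  J4=14  J5=4  J6=12
Turnaround(J3) = completion − arrival = 5 − 4 = 1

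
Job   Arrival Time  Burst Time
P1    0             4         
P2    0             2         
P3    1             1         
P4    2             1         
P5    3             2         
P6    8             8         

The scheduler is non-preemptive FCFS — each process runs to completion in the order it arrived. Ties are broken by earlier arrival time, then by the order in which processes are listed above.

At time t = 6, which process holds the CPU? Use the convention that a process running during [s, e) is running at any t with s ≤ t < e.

Timeline: | P1 0-4 | P2 4-6 | P3 6-7 | P4 7-8 | P5 8-10 | P6 10-18 |
Completion: P1=4  P2=6  P3=7  P4=8  P5=10  P6=18
Turnaround (C−A): P1=4  P2=6  P3=6  P4=6  P5=7  P6=10

P3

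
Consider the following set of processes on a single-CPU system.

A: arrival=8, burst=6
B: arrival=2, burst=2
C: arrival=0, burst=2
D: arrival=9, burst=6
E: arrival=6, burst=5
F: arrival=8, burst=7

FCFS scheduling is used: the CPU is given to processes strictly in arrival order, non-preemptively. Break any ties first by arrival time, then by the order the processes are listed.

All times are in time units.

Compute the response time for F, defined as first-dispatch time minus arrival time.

9

Schedule: | C 0-2 | B 2-4 | idle 4-6 | E 6-11 | A 11-17 | F 17-24 | D 24-30 |
Completion: A=17  B=4  C=2  D=30  E=11  F=24
Turnaround (C−A): A=9  B=2  C=2  D=21  E=5  F=16
Response(F) = first start − arrival = 17 − 8 = 9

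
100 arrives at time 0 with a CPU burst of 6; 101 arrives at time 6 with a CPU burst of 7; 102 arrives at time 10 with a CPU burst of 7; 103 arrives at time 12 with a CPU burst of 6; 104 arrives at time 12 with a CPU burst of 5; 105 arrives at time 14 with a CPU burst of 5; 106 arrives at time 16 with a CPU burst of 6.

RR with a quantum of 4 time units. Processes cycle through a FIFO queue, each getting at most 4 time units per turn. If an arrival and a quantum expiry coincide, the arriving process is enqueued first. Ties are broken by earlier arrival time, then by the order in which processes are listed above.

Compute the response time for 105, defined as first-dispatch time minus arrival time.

11

Timeline: | 100 0-6 | 101 6-10 | 102 10-14 | 101 14-17 | 103 17-21 | 104 21-25 | 105 25-29 | 102 29-32 | 106 32-36 | 103 36-38 | 104 38-39 | 105 39-40 | 106 40-42 |
Completion: 100=6  101=17  102=32  103=38  104=39  105=40  106=42
Response(105) = first start − arrival = 25 − 14 = 11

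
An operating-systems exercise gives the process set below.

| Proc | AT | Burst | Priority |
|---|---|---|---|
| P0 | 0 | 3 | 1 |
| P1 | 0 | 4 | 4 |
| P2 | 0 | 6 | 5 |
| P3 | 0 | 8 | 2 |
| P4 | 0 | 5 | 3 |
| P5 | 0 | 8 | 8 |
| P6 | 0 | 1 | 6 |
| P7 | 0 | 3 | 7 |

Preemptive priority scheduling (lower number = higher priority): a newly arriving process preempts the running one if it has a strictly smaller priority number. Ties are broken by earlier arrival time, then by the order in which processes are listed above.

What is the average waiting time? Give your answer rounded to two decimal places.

Gantt: | P0 0-3 | P3 3-11 | P4 11-16 | P1 16-20 | P2 20-26 | P6 26-27 | P7 27-30 | P5 30-38 |
Completion: P0=3  P1=20  P2=26  P3=11  P4=16  P5=38  P6=27  P7=30
Waiting times: P0=0, P1=16, P2=20, P3=3, P4=11, P5=30, P6=26, P7=27
Average waiting = (0+16+20+3+11+30+26+27) / 8 = 133/8 = 16.63

16.63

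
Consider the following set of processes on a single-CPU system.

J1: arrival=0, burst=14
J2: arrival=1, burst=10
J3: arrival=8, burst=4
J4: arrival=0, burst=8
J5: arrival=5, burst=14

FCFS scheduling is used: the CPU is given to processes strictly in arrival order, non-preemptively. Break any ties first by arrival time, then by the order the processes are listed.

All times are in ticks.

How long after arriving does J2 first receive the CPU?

21

Schedule: | J1 0-14 | J4 14-22 | J2 22-32 | J5 32-46 | J3 46-50 |
Completion: J1=14  J2=32  J3=50  J4=22  J5=46
Turnaround (C−A): J1=14  J2=31  J3=42  J4=22  J5=41
Response(J2) = first start − arrival = 22 − 1 = 21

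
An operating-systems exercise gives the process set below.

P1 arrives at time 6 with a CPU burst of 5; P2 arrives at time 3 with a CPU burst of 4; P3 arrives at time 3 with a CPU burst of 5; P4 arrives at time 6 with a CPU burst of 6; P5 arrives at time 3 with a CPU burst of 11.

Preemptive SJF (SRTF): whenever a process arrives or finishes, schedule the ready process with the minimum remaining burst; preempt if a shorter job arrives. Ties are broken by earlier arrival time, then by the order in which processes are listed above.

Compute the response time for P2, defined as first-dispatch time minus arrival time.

0

Timeline: | idle 0-3 | P2 3-7 | P3 7-12 | P1 12-17 | P4 17-23 | P5 23-34 |
Completion: P1=17  P2=7  P3=12  P4=23  P5=34
Turnaround (C−A): P1=11  P2=4  P3=9  P4=17  P5=31
Response(P2) = first start − arrival = 3 − 3 = 0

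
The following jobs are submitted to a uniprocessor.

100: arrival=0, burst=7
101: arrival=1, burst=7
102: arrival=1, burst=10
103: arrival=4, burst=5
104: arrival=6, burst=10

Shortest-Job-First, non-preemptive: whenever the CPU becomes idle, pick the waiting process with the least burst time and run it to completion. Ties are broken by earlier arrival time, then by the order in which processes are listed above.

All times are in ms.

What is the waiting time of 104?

Gantt: | 100 0-7 | 103 7-12 | 101 12-19 | 102 19-29 | 104 29-39 |
Completion: 100=7  101=19  102=29  103=12  104=39
Turnaround (C−A): 100=7  101=18  102=28  103=8  104=33
Waiting(104) = turnaround − burst = 33 − 10 = 23

23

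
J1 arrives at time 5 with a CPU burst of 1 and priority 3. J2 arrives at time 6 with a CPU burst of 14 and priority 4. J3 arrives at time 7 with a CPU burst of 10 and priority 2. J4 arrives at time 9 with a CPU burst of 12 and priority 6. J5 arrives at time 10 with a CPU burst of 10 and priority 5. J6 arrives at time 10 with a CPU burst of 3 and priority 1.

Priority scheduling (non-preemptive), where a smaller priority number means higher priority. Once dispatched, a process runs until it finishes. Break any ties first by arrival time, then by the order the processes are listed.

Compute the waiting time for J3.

16

Gantt: | idle 0-5 | J1 5-6 | J2 6-20 | J6 20-23 | J3 23-33 | J5 33-43 | J4 43-55 |
Completion: J1=6  J2=20  J3=33  J4=55  J5=43  J6=23
Turnaround (C−A): J1=1  J2=14  J3=26  J4=46  J5=33  J6=13
Waiting(J3) = turnaround − burst = 26 − 10 = 16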